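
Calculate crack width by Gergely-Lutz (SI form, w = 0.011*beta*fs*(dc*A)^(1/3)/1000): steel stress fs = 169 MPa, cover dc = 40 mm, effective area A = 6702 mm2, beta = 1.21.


w = 0.011 * beta * fs * (dc * A)^(1/3) / 1000
= 0.011 * 1.21 * 169 * (40 * 6702)^(1/3) / 1000
= 0.145 mm

0.145


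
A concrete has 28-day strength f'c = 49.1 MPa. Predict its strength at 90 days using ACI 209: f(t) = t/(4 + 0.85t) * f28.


f(90) = 90 / (4 + 0.85 * 90) * 49.1
= 90 / 80.5 * 49.1
= 54.89 MPa

54.89


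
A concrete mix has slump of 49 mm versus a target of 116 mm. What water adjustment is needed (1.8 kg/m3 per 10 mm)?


Difference = 116 - 49 = 67 mm
Water adjustment = 67 * 1.8 / 10 = 12.1 kg/m3

12.1


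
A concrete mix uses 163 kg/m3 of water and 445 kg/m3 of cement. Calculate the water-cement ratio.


w/c = water / cement
w/c = 163 / 445 = 0.366

0.366


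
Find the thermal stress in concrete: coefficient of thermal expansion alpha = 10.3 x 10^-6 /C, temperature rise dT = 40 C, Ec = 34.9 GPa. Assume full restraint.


sigma = alpha * dT * Ec
= 10.3e-6 * 40 * 34.9 * 1000
= 14.379 MPa

14.379


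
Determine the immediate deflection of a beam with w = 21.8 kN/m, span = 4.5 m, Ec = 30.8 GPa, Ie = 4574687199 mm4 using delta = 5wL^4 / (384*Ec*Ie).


Convert: L = 4.5 m = 4500 mm, Ec = 30.8 GPa = 30800 MPa
delta = 5 * 21.8 * 4500^4 / (384 * 30800 * 4574687199)
= 0.83 mm

0.83


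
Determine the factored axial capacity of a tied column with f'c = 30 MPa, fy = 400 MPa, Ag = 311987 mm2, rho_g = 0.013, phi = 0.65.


Ast = rho * Ag = 0.013 * 311987 = 4055.831 mm2
phi*Pn = 0.65 * 0.80 * (0.85 * 30 * (311987 - 4055.831) + 400 * 4055.831) / 1000
= 4926.78 kN

4926.78


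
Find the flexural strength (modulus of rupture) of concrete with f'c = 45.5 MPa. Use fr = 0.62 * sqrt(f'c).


fr = 0.62 * sqrt(45.5)
= 4.182 MPa

4.182


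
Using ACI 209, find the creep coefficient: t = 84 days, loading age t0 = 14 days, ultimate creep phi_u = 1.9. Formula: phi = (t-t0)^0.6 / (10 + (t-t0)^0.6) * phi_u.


dt = 84 - 14 = 70
phi = 70^0.6 / (10 + 70^0.6) * 1.9
= 1.067

1.067


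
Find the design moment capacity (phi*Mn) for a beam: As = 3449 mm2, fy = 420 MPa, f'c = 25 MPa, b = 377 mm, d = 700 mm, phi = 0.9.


a = As * fy / (0.85 * f'c * b)
= 3449 * 420 / (0.85 * 25 * 377)
= 180.8182 mm
Mn = As * fy * (d - a/2) / 10^6
= 883.0412 kN-m
phi*Mn = 0.9 * 883.0412 = 794.74 kN-m

794.74


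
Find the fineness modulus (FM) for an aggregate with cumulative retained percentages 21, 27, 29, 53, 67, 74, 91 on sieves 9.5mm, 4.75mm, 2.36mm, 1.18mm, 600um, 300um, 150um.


FM = sum(cumulative % retained) / 100
= 362 / 100
= 3.62

3.62


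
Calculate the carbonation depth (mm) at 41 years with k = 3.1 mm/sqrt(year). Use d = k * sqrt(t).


depth = k * sqrt(t)
= 3.1 * sqrt(41)
= 19.85 mm

19.85


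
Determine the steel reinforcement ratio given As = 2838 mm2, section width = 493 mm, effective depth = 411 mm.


rho = As / (b * d)
= 2838 / (493 * 411)
= 0.014

0.014


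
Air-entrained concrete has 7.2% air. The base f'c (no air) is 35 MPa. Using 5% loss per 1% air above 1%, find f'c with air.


Strength loss = (7.2 - 1) * 5 = 31.0%
f'c = 35 * (1 - 31.0/100)
= 24.15 MPa

24.15


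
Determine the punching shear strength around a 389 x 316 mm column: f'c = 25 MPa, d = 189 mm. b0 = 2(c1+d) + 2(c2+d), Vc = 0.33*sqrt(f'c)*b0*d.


b0 = 2*(389 + 189) + 2*(316 + 189) = 2166 mm
Vc = 0.33 * sqrt(25) * 2166 * 189 / 1000
= 675.47 kN

675.47


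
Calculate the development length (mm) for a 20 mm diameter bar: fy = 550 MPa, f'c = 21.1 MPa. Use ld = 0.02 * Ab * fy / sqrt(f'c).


Ab = pi * 20^2 / 4 = 314.159 mm2
ld = 0.02 * 314.159 * 550 / sqrt(21.1)
= 752.3 mm

752.3


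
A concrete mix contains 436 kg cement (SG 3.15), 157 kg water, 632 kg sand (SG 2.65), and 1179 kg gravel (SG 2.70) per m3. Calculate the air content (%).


Vol cement = 436 / (3.15 * 1000) = 0.138413 m3
Vol water = 157 / 1000 = 0.157 m3
Vol sand = 632 / (2.65 * 1000) = 0.238491 m3
Vol gravel = 1179 / (2.70 * 1000) = 0.436667 m3
Total solid + water volume = 0.97057 m3
Air = (1 - 0.97057) * 100 = 2.94%

2.94


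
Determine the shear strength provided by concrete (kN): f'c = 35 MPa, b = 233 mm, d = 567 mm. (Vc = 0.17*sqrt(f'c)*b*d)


Vc = 0.17 * sqrt(35) * 233 * 567 / 1000
= 132.87 kN

132.87


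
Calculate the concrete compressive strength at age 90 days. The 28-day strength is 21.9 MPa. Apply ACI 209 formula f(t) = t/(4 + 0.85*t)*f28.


f(90) = 90 / (4 + 0.85 * 90) * 21.9
= 90 / 80.5 * 21.9
= 24.48 MPa

24.48


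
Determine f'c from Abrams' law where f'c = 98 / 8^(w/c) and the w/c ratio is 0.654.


f'c = 98 / 8^0.654
= 98 / 3.896
= 25.15 MPa

25.15


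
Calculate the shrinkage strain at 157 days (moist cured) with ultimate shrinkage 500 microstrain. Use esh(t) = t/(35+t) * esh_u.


esh(157) = 157 / (35 + 157) * 500
= 157 / 192 * 500
= 408.9 microstrain

408.9


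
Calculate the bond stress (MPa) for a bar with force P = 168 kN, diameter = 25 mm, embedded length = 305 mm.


u = P / (pi * db * ld)
= 168 * 1000 / (pi * 25 * 305)
= 7.013 MPa

7.013


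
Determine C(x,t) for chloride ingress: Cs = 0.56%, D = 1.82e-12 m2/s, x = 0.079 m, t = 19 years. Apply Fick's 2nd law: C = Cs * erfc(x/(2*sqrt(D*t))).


t_seconds = 19 * 365.25 * 24 * 3600 = 599594400.0 s
arg = 0.079 / (2 * sqrt(1.82e-12 * 599594400.0))
= 1.1957
erfc(1.1957) = 0.0908
C = 0.56 * 0.0908 = 0.0509%

0.0509


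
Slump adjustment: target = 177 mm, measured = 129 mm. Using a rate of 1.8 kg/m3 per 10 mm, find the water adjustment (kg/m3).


Difference = 177 - 129 = 48 mm
Water adjustment = 48 * 1.8 / 10 = 8.6 kg/m3

8.6


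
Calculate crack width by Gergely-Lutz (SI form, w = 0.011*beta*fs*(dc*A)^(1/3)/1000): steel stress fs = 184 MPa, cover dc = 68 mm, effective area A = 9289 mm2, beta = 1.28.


w = 0.011 * beta * fs * (dc * A)^(1/3) / 1000
= 0.011 * 1.28 * 184 * (68 * 9289)^(1/3) / 1000
= 0.222 mm

0.222


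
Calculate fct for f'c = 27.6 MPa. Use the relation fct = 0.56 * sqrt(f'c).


fct = 0.56 * sqrt(27.6)
= 0.56 * 5.254
= 2.942 MPa

2.942


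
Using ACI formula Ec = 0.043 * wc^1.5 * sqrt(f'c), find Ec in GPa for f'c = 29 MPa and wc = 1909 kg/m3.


Ec = 0.043 * 1909^1.5 * sqrt(29) / 1000
= 19.31 GPa

19.31


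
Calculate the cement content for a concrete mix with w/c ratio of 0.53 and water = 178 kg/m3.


Cement = water / (w/c)
= 178 / 0.53
= 335.8 kg/m3

335.8


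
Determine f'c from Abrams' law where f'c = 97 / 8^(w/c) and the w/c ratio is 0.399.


f'c = 97 / 8^0.399
= 97 / 2.293
= 42.31 MPa

42.31


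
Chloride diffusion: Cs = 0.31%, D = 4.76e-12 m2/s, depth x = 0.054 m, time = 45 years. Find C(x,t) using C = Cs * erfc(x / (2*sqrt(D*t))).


t_seconds = 45 * 365.25 * 24 * 3600 = 1420092000.0 s
arg = 0.054 / (2 * sqrt(4.76e-12 * 1420092000.0))
= 0.3284
erfc(0.3284) = 0.6423
C = 0.31 * 0.6423 = 0.1991%

0.1991


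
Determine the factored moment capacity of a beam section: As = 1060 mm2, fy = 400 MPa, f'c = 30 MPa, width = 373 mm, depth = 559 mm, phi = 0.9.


a = As * fy / (0.85 * f'c * b)
= 1060 * 400 / (0.85 * 30 * 373)
= 44.5776 mm
Mn = As * fy * (d - a/2) / 10^6
= 227.5655 kN-m
phi*Mn = 0.9 * 227.5655 = 204.81 kN-m

204.81


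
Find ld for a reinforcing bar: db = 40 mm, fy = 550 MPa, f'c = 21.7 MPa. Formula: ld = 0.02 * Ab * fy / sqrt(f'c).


Ab = pi * 40^2 / 4 = 1256.637 mm2
ld = 0.02 * 1256.637 * 550 / sqrt(21.7)
= 2967.4 mm

2967.4


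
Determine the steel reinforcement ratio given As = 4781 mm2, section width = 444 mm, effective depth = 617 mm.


rho = As / (b * d)
= 4781 / (444 * 617)
= 0.0175

0.0175


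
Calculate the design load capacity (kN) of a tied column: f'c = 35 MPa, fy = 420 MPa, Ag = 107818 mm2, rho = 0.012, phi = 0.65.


Ast = rho * Ag = 0.012 * 107818 = 1293.816 mm2
phi*Pn = 0.65 * 0.80 * (0.85 * 35 * (107818 - 1293.816) + 420 * 1293.816) / 1000
= 1930.5 kN

1930.5


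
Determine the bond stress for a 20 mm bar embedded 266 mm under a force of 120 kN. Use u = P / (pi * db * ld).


u = P / (pi * db * ld)
= 120 * 1000 / (pi * 20 * 266)
= 7.18 MPa

7.18


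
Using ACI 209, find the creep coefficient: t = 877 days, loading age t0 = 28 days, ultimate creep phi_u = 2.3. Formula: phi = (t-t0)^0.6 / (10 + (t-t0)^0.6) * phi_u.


dt = 877 - 28 = 849
phi = 849^0.6 / (10 + 849^0.6) * 2.3
= 1.958

1.958


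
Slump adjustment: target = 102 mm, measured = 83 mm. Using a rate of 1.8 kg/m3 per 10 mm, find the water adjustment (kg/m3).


Difference = 102 - 83 = 19 mm
Water adjustment = 19 * 1.8 / 10 = 3.4 kg/m3

3.4


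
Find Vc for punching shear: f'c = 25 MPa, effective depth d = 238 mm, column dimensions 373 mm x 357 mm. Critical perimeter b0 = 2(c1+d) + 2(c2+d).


b0 = 2*(373 + 238) + 2*(357 + 238) = 2412 mm
Vc = 0.33 * sqrt(25) * 2412 * 238 / 1000
= 947.19 kN

947.19


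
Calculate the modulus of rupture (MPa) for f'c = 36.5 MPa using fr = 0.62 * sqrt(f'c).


fr = 0.62 * sqrt(36.5)
= 3.746 MPa

3.746


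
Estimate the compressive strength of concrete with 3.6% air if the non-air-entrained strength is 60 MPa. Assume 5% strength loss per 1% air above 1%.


Strength loss = (3.6 - 1) * 5 = 13.0%
f'c = 60 * (1 - 13.0/100)
= 52.2 MPa

52.2


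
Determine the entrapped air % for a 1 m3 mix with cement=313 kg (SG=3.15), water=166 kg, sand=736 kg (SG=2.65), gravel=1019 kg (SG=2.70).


Vol cement = 313 / (3.15 * 1000) = 0.099365 m3
Vol water = 166 / 1000 = 0.166 m3
Vol sand = 736 / (2.65 * 1000) = 0.277736 m3
Vol gravel = 1019 / (2.70 * 1000) = 0.377407 m3
Total solid + water volume = 0.920508 m3
Air = (1 - 0.920508) * 100 = 7.95%

7.95


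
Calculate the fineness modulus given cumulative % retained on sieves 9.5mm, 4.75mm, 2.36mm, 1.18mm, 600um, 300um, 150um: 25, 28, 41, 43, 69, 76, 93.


FM = sum(cumulative % retained) / 100
= 375 / 100
= 3.75

3.75


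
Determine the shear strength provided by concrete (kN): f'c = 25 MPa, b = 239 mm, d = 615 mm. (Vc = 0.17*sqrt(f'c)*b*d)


Vc = 0.17 * sqrt(25) * 239 * 615 / 1000
= 124.94 kN

124.94


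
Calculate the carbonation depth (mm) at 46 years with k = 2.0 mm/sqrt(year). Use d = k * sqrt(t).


depth = k * sqrt(t)
= 2.0 * sqrt(46)
= 13.56 mm

13.56


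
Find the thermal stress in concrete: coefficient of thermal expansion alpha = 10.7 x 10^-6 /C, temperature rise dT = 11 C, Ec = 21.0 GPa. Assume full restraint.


sigma = alpha * dT * Ec
= 10.7e-6 * 11 * 21.0 * 1000
= 2.472 MPa

2.472


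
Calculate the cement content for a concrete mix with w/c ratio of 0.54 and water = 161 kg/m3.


Cement = water / (w/c)
= 161 / 0.54
= 298.1 kg/m3

298.1


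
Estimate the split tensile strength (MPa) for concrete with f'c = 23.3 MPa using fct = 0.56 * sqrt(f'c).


fct = 0.56 * sqrt(23.3)
= 0.56 * 4.827
= 2.703 MPa

2.703


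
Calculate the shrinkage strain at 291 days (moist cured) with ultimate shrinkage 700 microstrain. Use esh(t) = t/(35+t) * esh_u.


esh(291) = 291 / (35 + 291) * 700
= 291 / 326 * 700
= 624.8 microstrain

624.8


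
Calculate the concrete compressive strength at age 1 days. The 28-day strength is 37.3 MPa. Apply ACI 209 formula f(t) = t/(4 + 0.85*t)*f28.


f(1) = 1 / (4 + 0.85 * 1) * 37.3
= 1 / 4.85 * 37.3
= 7.69 MPa

7.69


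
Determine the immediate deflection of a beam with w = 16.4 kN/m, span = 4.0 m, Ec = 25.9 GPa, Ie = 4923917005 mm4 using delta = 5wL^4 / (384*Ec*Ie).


Convert: L = 4.0 m = 4000 mm, Ec = 25.9 GPa = 25900 MPa
delta = 5 * 16.4 * 4000^4 / (384 * 25900 * 4923917005)
= 0.43 mm

0.43


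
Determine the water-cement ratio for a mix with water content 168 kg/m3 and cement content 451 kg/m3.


w/c = water / cement
w/c = 168 / 451 = 0.373

0.373


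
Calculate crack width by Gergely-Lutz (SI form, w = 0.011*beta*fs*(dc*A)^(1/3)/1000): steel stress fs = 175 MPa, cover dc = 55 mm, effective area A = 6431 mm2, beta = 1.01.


w = 0.011 * beta * fs * (dc * A)^(1/3) / 1000
= 0.011 * 1.01 * 175 * (55 * 6431)^(1/3) / 1000
= 0.137 mm

0.137


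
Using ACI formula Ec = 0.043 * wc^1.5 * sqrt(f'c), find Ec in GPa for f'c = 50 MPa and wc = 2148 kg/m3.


Ec = 0.043 * 2148^1.5 * sqrt(50) / 1000
= 30.27 GPa

30.27


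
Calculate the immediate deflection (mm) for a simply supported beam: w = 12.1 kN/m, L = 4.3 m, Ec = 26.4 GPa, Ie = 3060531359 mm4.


Convert: L = 4.3 m = 4300 mm, Ec = 26.4 GPa = 26400 MPa
delta = 5 * 12.1 * 4300^4 / (384 * 26400 * 3060531359)
= 0.67 mm

0.67


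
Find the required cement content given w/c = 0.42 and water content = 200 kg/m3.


Cement = water / (w/c)
= 200 / 0.42
= 476.2 kg/m3

476.2


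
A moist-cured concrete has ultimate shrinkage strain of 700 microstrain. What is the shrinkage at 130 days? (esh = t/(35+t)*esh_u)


esh(130) = 130 / (35 + 130) * 700
= 130 / 165 * 700
= 551.5 microstrain

551.5


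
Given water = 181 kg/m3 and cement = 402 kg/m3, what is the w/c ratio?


w/c = water / cement
w/c = 181 / 402 = 0.45

0.45


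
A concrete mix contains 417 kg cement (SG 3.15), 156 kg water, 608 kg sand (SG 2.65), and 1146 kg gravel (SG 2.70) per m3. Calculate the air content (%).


Vol cement = 417 / (3.15 * 1000) = 0.132381 m3
Vol water = 156 / 1000 = 0.156 m3
Vol sand = 608 / (2.65 * 1000) = 0.229434 m3
Vol gravel = 1146 / (2.70 * 1000) = 0.424444 m3
Total solid + water volume = 0.942259 m3
Air = (1 - 0.942259) * 100 = 5.77%

5.77


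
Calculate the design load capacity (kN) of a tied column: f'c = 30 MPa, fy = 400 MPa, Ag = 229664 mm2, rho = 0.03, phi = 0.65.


Ast = rho * Ag = 0.03 * 229664 = 6889.92 mm2
phi*Pn = 0.65 * 0.80 * (0.85 * 30 * (229664 - 6889.92) + 400 * 6889.92) / 1000
= 4387.09 kN

4387.09


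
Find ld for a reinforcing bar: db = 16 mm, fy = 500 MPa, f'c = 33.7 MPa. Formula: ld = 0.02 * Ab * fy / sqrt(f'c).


Ab = pi * 16^2 / 4 = 201.062 mm2
ld = 0.02 * 201.062 * 500 / sqrt(33.7)
= 346.3 mm

346.3


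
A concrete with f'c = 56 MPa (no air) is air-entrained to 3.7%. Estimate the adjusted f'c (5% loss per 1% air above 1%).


Strength loss = (3.7 - 1) * 5 = 13.5%
f'c = 56 * (1 - 13.5/100)
= 48.44 MPa

48.44


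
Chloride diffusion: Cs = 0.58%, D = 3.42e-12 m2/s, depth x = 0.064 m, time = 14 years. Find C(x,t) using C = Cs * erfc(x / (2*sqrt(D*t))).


t_seconds = 14 * 365.25 * 24 * 3600 = 441806400.0 s
arg = 0.064 / (2 * sqrt(3.42e-12 * 441806400.0))
= 0.8232
erfc(0.8232) = 0.2443
C = 0.58 * 0.2443 = 0.1417%

0.1417


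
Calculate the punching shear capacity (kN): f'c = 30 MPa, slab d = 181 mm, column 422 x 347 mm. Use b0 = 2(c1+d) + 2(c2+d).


b0 = 2*(422 + 181) + 2*(347 + 181) = 2262 mm
Vc = 0.33 * sqrt(30) * 2262 * 181 / 1000
= 740.02 kN

740.02


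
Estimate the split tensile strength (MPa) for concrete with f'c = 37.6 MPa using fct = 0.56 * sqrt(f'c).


fct = 0.56 * sqrt(37.6)
= 0.56 * 6.132
= 3.434 MPa

3.434


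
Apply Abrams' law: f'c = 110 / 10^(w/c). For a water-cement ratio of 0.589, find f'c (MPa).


f'c = 110 / 10^0.589
= 110 / 3.882
= 28.34 MPa

28.34


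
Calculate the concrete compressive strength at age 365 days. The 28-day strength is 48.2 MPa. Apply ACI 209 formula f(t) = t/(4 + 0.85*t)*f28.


f(365) = 365 / (4 + 0.85 * 365) * 48.2
= 365 / 314.25 * 48.2
= 55.98 MPa

55.98


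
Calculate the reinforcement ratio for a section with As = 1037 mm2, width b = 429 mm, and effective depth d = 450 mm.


rho = As / (b * d)
= 1037 / (429 * 450)
= 0.0054

0.0054


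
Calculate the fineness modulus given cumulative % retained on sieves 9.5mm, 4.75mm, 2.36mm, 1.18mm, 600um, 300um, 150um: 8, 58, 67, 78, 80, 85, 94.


FM = sum(cumulative % retained) / 100
= 470 / 100
= 4.7

4.7


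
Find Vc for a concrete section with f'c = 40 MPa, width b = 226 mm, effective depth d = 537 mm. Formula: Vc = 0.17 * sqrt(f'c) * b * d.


Vc = 0.17 * sqrt(40) * 226 * 537 / 1000
= 130.49 kN

130.49


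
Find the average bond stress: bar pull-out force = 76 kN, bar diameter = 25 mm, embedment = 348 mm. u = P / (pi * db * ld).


u = P / (pi * db * ld)
= 76 * 1000 / (pi * 25 * 348)
= 2.781 MPa

2.781


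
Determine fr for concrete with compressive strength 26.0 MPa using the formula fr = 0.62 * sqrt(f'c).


fr = 0.62 * sqrt(26.0)
= 3.161 MPa

3.161


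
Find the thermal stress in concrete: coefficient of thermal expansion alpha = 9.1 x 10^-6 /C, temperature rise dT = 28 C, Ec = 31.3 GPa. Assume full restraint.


sigma = alpha * dT * Ec
= 9.1e-6 * 28 * 31.3 * 1000
= 7.975 MPa

7.975


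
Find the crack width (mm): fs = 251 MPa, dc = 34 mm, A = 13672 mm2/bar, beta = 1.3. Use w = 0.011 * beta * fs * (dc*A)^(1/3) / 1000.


w = 0.011 * beta * fs * (dc * A)^(1/3) / 1000
= 0.011 * 1.3 * 251 * (34 * 13672)^(1/3) / 1000
= 0.278 mm

0.278


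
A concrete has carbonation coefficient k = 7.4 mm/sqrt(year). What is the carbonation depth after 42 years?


depth = k * sqrt(t)
= 7.4 * sqrt(42)
= 47.96 mm

47.96


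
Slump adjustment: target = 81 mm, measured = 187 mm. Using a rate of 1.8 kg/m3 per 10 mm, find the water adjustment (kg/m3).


Difference = 81 - 187 = -106 mm
Water adjustment = -106 * 1.8 / 10 = -19.1 kg/m3

-19.1


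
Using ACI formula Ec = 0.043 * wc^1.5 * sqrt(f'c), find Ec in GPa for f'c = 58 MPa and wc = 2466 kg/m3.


Ec = 0.043 * 2466^1.5 * sqrt(58) / 1000
= 40.1 GPa

40.1


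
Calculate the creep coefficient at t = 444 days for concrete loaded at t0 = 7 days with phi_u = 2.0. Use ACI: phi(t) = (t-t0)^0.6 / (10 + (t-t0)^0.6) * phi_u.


dt = 444 - 7 = 437
phi = 437^0.6 / (10 + 437^0.6) * 2.0
= 1.587

1.587


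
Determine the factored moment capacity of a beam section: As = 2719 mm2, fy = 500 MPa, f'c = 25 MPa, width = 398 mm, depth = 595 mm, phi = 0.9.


a = As * fy / (0.85 * f'c * b)
= 2719 * 500 / (0.85 * 25 * 398)
= 160.7449 mm
Mn = As * fy * (d - a/2) / 10^6
= 699.6362 kN-m
phi*Mn = 0.9 * 699.6362 = 629.67 kN-m

629.67


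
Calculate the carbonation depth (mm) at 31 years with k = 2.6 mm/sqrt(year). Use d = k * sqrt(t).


depth = k * sqrt(t)
= 2.6 * sqrt(31)
= 14.48 mm

14.48


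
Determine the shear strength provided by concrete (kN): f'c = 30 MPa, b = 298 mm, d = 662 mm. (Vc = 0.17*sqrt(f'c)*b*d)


Vc = 0.17 * sqrt(30) * 298 * 662 / 1000
= 183.69 kN

183.69


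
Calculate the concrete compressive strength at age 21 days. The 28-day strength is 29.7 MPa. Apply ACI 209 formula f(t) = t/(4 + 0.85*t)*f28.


f(21) = 21 / (4 + 0.85 * 21) * 29.7
= 21 / 21.85 * 29.7
= 28.54 MPa

28.54


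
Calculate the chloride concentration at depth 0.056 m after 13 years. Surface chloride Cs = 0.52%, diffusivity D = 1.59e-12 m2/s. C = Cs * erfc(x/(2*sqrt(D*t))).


t_seconds = 13 * 365.25 * 24 * 3600 = 410248800.0 s
arg = 0.056 / (2 * sqrt(1.59e-12 * 410248800.0))
= 1.0963
erfc(1.0963) = 0.121
C = 0.52 * 0.121 = 0.0629%

0.0629


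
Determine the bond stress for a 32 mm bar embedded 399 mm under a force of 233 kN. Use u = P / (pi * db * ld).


u = P / (pi * db * ld)
= 233 * 1000 / (pi * 32 * 399)
= 5.809 MPa

5.809


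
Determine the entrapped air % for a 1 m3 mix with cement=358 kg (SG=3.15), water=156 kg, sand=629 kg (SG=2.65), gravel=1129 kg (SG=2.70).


Vol cement = 358 / (3.15 * 1000) = 0.113651 m3
Vol water = 156 / 1000 = 0.156 m3
Vol sand = 629 / (2.65 * 1000) = 0.237358 m3
Vol gravel = 1129 / (2.70 * 1000) = 0.418148 m3
Total solid + water volume = 0.925157 m3
Air = (1 - 0.925157) * 100 = 7.48%

7.48


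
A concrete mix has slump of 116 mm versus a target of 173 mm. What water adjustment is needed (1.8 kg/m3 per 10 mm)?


Difference = 173 - 116 = 57 mm
Water adjustment = 57 * 1.8 / 10 = 10.3 kg/m3

10.3


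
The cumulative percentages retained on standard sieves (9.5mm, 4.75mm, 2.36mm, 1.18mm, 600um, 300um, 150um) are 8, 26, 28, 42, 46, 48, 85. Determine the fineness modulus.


FM = sum(cumulative % retained) / 100
= 283 / 100
= 2.83

2.83


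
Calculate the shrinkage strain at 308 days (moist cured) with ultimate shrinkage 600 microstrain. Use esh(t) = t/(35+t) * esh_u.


esh(308) = 308 / (35 + 308) * 600
= 308 / 343 * 600
= 538.8 microstrain

538.8


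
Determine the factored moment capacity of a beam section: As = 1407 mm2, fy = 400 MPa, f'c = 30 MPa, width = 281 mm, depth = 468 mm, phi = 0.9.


a = As * fy / (0.85 * f'c * b)
= 1407 * 400 / (0.85 * 30 * 281)
= 78.543 mm
Mn = As * fy * (d - a/2) / 10^6
= 241.2884 kN-m
phi*Mn = 0.9 * 241.2884 = 217.16 kN-m

217.16


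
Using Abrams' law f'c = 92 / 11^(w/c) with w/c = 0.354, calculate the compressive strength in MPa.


f'c = 92 / 11^0.354
= 92 / 2.337
= 39.37 MPa

39.37


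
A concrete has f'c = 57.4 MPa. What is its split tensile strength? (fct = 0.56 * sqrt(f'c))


fct = 0.56 * sqrt(57.4)
= 0.56 * 7.576
= 4.243 MPa

4.243


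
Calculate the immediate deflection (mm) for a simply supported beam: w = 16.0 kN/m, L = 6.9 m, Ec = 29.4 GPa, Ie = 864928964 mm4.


Convert: L = 6.9 m = 6900 mm, Ec = 29.4 GPa = 29400 MPa
delta = 5 * 16.0 * 6900^4 / (384 * 29400 * 864928964)
= 18.57 mm

18.57


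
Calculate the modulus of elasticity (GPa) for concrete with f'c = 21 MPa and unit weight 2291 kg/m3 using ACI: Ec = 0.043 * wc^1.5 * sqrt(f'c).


Ec = 0.043 * 2291^1.5 * sqrt(21) / 1000
= 21.61 GPa

21.61


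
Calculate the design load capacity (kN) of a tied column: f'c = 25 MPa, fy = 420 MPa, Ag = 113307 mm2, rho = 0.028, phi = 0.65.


Ast = rho * Ag = 0.028 * 113307 = 3172.596 mm2
phi*Pn = 0.65 * 0.80 * (0.85 * 25 * (113307 - 3172.596) + 420 * 3172.596) / 1000
= 1909.88 kN

1909.88


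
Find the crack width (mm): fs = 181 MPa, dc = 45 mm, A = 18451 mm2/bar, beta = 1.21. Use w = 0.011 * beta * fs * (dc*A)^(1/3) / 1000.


w = 0.011 * beta * fs * (dc * A)^(1/3) / 1000
= 0.011 * 1.21 * 181 * (45 * 18451)^(1/3) / 1000
= 0.226 mm

0.226


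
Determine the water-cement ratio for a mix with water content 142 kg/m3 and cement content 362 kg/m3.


w/c = water / cement
w/c = 142 / 362 = 0.392

0.392


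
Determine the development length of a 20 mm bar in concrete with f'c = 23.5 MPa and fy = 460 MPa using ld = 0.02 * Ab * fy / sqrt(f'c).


Ab = pi * 20^2 / 4 = 314.159 mm2
ld = 0.02 * 314.159 * 460 / sqrt(23.5)
= 596.2 mm

596.2


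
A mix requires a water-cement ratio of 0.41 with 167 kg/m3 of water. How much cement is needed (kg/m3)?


Cement = water / (w/c)
= 167 / 0.41
= 407.3 kg/m3

407.3


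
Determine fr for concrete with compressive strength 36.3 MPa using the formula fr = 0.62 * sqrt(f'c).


fr = 0.62 * sqrt(36.3)
= 3.735 MPa

3.735


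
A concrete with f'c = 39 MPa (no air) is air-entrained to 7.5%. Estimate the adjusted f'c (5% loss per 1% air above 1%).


Strength loss = (7.5 - 1) * 5 = 32.5%
f'c = 39 * (1 - 32.5/100)
= 26.33 MPa

26.33


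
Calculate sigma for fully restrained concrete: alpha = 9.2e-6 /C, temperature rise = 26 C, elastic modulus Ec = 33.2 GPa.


sigma = alpha * dT * Ec
= 9.2e-6 * 26 * 33.2 * 1000
= 7.941 MPa

7.941


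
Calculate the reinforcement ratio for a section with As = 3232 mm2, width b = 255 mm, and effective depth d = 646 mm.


rho = As / (b * d)
= 3232 / (255 * 646)
= 0.0196

0.0196


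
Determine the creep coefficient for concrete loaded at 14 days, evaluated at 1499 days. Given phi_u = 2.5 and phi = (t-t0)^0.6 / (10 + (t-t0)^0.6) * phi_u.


dt = 1499 - 14 = 1485
phi = 1485^0.6 / (10 + 1485^0.6) * 2.5
= 2.222

2.222


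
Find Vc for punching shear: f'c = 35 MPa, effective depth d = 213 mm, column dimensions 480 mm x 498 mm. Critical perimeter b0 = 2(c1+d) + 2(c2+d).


b0 = 2*(480 + 213) + 2*(498 + 213) = 2808 mm
Vc = 0.33 * sqrt(35) * 2808 * 213 / 1000
= 1167.68 kN

1167.68


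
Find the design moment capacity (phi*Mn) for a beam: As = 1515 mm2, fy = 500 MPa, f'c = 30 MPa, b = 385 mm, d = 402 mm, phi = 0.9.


a = As * fy / (0.85 * f'c * b)
= 1515 * 500 / (0.85 * 30 * 385)
= 77.1581 mm
Mn = As * fy * (d - a/2) / 10^6
= 275.2914 kN-m
phi*Mn = 0.9 * 275.2914 = 247.76 kN-m

247.76


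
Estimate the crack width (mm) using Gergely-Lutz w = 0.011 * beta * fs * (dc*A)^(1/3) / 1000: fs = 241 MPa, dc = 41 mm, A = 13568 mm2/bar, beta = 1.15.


w = 0.011 * beta * fs * (dc * A)^(1/3) / 1000
= 0.011 * 1.15 * 241 * (41 * 13568)^(1/3) / 1000
= 0.251 mm

0.251


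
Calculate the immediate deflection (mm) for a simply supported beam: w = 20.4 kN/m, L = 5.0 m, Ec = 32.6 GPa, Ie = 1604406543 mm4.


Convert: L = 5.0 m = 5000 mm, Ec = 32.6 GPa = 32600 MPa
delta = 5 * 20.4 * 5000^4 / (384 * 32600 * 1604406543)
= 3.17 mm

3.17


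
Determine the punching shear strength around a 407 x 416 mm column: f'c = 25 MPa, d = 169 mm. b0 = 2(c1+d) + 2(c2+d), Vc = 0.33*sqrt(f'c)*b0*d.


b0 = 2*(407 + 169) + 2*(416 + 169) = 2322 mm
Vc = 0.33 * sqrt(25) * 2322 * 169 / 1000
= 647.49 kN

647.49


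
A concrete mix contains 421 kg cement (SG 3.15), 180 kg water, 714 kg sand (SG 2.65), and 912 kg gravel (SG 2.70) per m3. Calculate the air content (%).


Vol cement = 421 / (3.15 * 1000) = 0.133651 m3
Vol water = 180 / 1000 = 0.18 m3
Vol sand = 714 / (2.65 * 1000) = 0.269434 m3
Vol gravel = 912 / (2.70 * 1000) = 0.337778 m3
Total solid + water volume = 0.920863 m3
Air = (1 - 0.920863) * 100 = 7.91%

7.91


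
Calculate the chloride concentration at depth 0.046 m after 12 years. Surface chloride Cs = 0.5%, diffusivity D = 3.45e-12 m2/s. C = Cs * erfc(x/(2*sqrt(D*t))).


t_seconds = 12 * 365.25 * 24 * 3600 = 378691200.0 s
arg = 0.046 / (2 * sqrt(3.45e-12 * 378691200.0))
= 0.6363
erfc(0.6363) = 0.3682
C = 0.5 * 0.3682 = 0.1841%

0.1841


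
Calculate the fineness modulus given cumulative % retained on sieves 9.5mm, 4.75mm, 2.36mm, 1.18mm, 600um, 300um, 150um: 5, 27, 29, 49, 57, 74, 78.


FM = sum(cumulative % retained) / 100
= 319 / 100
= 3.19

3.19


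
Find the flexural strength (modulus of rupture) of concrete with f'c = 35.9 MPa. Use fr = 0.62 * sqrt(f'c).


fr = 0.62 * sqrt(35.9)
= 3.715 MPa

3.715


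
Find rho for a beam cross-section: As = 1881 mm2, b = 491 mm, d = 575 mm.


rho = As / (b * d)
= 1881 / (491 * 575)
= 0.0067

0.0067


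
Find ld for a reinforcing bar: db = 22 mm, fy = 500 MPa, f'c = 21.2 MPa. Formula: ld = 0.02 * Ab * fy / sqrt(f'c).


Ab = pi * 22^2 / 4 = 380.133 mm2
ld = 0.02 * 380.133 * 500 / sqrt(21.2)
= 825.6 mm

825.6


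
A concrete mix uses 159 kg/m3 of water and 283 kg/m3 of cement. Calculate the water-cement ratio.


w/c = water / cement
w/c = 159 / 283 = 0.562

0.562


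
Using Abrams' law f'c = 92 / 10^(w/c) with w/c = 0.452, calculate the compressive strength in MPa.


f'c = 92 / 10^0.452
= 92 / 2.831
= 32.49 MPa

32.49


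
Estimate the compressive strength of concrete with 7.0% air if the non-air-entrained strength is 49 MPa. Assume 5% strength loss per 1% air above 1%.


Strength loss = (7.0 - 1) * 5 = 30.0%
f'c = 49 * (1 - 30.0/100)
= 34.3 MPa

34.3


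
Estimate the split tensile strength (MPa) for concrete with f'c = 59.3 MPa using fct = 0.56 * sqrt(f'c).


fct = 0.56 * sqrt(59.3)
= 0.56 * 7.701
= 4.312 MPa

4.312


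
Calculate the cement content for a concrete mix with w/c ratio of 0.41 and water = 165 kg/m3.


Cement = water / (w/c)
= 165 / 0.41
= 402.4 kg/m3

402.4


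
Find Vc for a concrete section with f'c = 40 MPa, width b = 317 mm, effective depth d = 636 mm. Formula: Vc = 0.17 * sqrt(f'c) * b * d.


Vc = 0.17 * sqrt(40) * 317 * 636 / 1000
= 216.77 kN

216.77


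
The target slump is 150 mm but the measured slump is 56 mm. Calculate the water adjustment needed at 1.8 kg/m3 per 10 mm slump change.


Difference = 150 - 56 = 94 mm
Water adjustment = 94 * 1.8 / 10 = 16.9 kg/m3

16.9


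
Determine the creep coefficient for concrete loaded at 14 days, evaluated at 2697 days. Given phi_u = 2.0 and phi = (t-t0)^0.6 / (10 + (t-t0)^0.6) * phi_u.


dt = 2697 - 14 = 2683
phi = 2683^0.6 / (10 + 2683^0.6) * 2.0
= 1.839

1.839


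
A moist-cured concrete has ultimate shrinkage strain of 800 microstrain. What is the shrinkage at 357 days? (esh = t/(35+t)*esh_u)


esh(357) = 357 / (35 + 357) * 800
= 357 / 392 * 800
= 728.6 microstrain

728.6


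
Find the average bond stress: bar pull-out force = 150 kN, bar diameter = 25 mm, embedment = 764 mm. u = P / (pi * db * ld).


u = P / (pi * db * ld)
= 150 * 1000 / (pi * 25 * 764)
= 2.5 MPa

2.5


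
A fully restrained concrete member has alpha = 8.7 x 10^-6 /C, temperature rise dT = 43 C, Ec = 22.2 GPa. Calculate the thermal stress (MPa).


sigma = alpha * dT * Ec
= 8.7e-6 * 43 * 22.2 * 1000
= 8.305 MPa

8.305


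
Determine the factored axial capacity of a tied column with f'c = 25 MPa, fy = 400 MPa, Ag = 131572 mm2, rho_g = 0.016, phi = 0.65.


Ast = rho * Ag = 0.016 * 131572 = 2105.152 mm2
phi*Pn = 0.65 * 0.80 * (0.85 * 25 * (131572 - 2105.152) + 400 * 2105.152) / 1000
= 1868.48 kN

1868.48


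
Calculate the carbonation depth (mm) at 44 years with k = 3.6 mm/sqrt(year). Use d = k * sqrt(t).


depth = k * sqrt(t)
= 3.6 * sqrt(44)
= 23.88 mm

23.88


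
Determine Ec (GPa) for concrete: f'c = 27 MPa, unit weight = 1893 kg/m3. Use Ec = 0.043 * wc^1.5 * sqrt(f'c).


Ec = 0.043 * 1893^1.5 * sqrt(27) / 1000
= 18.4 GPa

18.4


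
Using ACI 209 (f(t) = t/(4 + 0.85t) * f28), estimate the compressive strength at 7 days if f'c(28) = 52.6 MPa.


f(7) = 7 / (4 + 0.85 * 7) * 52.6
= 7 / 9.95 * 52.6
= 37.01 MPa

37.01


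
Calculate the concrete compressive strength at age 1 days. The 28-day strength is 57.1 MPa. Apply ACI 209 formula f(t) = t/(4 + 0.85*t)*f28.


f(1) = 1 / (4 + 0.85 * 1) * 57.1
= 1 / 4.85 * 57.1
= 11.77 MPa

11.77


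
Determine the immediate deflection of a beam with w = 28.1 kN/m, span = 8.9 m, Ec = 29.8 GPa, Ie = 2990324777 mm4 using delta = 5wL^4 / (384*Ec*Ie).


Convert: L = 8.9 m = 8900 mm, Ec = 29.8 GPa = 29800 MPa
delta = 5 * 28.1 * 8900^4 / (384 * 29800 * 2990324777)
= 25.76 mm

25.76


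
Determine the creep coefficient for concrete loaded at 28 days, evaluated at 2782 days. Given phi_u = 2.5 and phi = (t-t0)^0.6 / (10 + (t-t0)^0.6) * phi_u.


dt = 2782 - 28 = 2754
phi = 2754^0.6 / (10 + 2754^0.6) * 2.5
= 2.301

2.301


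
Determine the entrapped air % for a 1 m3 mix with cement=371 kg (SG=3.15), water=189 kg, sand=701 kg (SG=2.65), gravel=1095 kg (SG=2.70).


Vol cement = 371 / (3.15 * 1000) = 0.117778 m3
Vol water = 189 / 1000 = 0.189 m3
Vol sand = 701 / (2.65 * 1000) = 0.264528 m3
Vol gravel = 1095 / (2.70 * 1000) = 0.405556 m3
Total solid + water volume = 0.976862 m3
Air = (1 - 0.976862) * 100 = 2.31%

2.31


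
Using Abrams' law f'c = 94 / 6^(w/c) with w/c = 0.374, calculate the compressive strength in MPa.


f'c = 94 / 6^0.374
= 94 / 1.954
= 48.09 MPa

48.09


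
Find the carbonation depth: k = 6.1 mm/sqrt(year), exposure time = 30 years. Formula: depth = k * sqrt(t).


depth = k * sqrt(t)
= 6.1 * sqrt(30)
= 33.41 mm

33.41


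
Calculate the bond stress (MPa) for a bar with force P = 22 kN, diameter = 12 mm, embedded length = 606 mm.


u = P / (pi * db * ld)
= 22 * 1000 / (pi * 12 * 606)
= 0.963 MPa

0.963


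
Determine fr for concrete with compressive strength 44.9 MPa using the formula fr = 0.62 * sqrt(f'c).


fr = 0.62 * sqrt(44.9)
= 4.154 MPa

4.154


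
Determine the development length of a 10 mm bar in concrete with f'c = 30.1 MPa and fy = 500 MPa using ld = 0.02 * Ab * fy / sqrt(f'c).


Ab = pi * 10^2 / 4 = 78.54 mm2
ld = 0.02 * 78.54 * 500 / sqrt(30.1)
= 143.2 mm

143.2


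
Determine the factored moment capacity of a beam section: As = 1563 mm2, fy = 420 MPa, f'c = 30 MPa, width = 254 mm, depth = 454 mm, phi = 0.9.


a = As * fy / (0.85 * f'c * b)
= 1563 * 420 / (0.85 * 30 * 254)
= 101.3525 mm
Mn = As * fy * (d - a/2) / 10^6
= 264.7659 kN-m
phi*Mn = 0.9 * 264.7659 = 238.29 kN-m

238.29


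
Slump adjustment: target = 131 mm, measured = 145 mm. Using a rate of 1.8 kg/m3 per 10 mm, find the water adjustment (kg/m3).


Difference = 131 - 145 = -14 mm
Water adjustment = -14 * 1.8 / 10 = -2.5 kg/m3

-2.5


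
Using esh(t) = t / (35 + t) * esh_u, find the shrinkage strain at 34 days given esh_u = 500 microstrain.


esh(34) = 34 / (35 + 34) * 500
= 34 / 69 * 500
= 246.4 microstrain

246.4


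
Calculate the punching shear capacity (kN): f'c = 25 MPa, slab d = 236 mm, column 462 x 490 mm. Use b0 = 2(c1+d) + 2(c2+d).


b0 = 2*(462 + 236) + 2*(490 + 236) = 2848 mm
Vc = 0.33 * sqrt(25) * 2848 * 236 / 1000
= 1109.01 kN

1109.01


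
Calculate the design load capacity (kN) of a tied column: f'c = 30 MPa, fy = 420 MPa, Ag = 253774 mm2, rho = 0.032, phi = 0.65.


Ast = rho * Ag = 0.032 * 253774 = 8120.768 mm2
phi*Pn = 0.65 * 0.80 * (0.85 * 30 * (253774 - 8120.768) + 420 * 8120.768) / 1000
= 5030.94 kN

5030.94


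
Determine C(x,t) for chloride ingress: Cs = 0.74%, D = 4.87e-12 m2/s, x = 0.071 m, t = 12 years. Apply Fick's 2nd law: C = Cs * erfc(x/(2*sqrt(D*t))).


t_seconds = 12 * 365.25 * 24 * 3600 = 378691200.0 s
arg = 0.071 / (2 * sqrt(4.87e-12 * 378691200.0))
= 0.8266
erfc(0.8266) = 0.2424
C = 0.74 * 0.2424 = 0.1794%

0.1794


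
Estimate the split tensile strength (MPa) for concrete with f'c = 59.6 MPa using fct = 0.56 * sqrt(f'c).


fct = 0.56 * sqrt(59.6)
= 0.56 * 7.72
= 4.323 MPa

4.323


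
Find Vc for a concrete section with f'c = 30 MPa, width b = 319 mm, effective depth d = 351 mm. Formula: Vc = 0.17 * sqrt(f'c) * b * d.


Vc = 0.17 * sqrt(30) * 319 * 351 / 1000
= 104.26 kN

104.26


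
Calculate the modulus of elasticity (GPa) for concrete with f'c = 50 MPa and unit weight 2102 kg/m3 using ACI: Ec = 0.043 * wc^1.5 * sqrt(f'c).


Ec = 0.043 * 2102^1.5 * sqrt(50) / 1000
= 29.3 GPa

29.3


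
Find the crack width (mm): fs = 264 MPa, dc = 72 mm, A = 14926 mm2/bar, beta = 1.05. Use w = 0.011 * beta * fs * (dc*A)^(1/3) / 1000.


w = 0.011 * beta * fs * (dc * A)^(1/3) / 1000
= 0.011 * 1.05 * 264 * (72 * 14926)^(1/3) / 1000
= 0.312 mm

0.312


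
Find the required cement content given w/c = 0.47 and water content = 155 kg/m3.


Cement = water / (w/c)
= 155 / 0.47
= 329.8 kg/m3

329.8


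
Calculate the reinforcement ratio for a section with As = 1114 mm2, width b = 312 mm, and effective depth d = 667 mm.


rho = As / (b * d)
= 1114 / (312 * 667)
= 0.0054

0.0054


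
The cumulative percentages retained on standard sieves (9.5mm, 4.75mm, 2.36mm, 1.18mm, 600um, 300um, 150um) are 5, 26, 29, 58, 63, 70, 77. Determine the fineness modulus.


FM = sum(cumulative % retained) / 100
= 328 / 100
= 3.28

3.28


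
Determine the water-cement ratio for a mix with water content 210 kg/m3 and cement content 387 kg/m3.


w/c = water / cement
w/c = 210 / 387 = 0.543

0.543


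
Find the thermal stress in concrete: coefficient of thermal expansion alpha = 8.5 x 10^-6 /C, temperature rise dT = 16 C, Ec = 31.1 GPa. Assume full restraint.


sigma = alpha * dT * Ec
= 8.5e-6 * 16 * 31.1 * 1000
= 4.23 MPa

4.23


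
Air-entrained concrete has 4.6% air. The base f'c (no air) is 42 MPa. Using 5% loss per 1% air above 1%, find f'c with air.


Strength loss = (4.6 - 1) * 5 = 18.0%
f'c = 42 * (1 - 18.0/100)
= 34.44 MPa

34.44


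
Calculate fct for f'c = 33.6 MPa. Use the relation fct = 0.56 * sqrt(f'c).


fct = 0.56 * sqrt(33.6)
= 0.56 * 5.797
= 3.246 MPa

3.246


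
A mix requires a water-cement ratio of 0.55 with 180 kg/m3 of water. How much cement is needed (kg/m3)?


Cement = water / (w/c)
= 180 / 0.55
= 327.3 kg/m3

327.3


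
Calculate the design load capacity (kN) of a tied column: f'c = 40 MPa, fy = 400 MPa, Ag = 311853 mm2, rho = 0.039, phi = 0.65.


Ast = rho * Ag = 0.039 * 311853 = 12162.267 mm2
phi*Pn = 0.65 * 0.80 * (0.85 * 40 * (311853 - 12162.267) + 400 * 12162.267) / 1000
= 7828.28 kN

7828.28


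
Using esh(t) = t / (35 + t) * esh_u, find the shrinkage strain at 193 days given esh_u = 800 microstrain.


esh(193) = 193 / (35 + 193) * 800
= 193 / 228 * 800
= 677.2 microstrain

677.2


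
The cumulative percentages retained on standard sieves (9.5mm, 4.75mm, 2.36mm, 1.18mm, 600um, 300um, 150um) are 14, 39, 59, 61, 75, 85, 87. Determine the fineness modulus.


FM = sum(cumulative % retained) / 100
= 420 / 100
= 4.2

4.2


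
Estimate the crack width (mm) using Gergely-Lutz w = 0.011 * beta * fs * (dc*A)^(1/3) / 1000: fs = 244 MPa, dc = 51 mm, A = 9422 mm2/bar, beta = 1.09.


w = 0.011 * beta * fs * (dc * A)^(1/3) / 1000
= 0.011 * 1.09 * 244 * (51 * 9422)^(1/3) / 1000
= 0.229 mm

0.229


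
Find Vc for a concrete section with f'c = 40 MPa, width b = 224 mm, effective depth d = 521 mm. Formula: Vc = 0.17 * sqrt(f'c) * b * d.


Vc = 0.17 * sqrt(40) * 224 * 521 / 1000
= 125.48 kN

125.48


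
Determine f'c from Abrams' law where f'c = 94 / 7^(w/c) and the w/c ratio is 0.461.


f'c = 94 / 7^0.461
= 94 / 2.452
= 38.33 MPa

38.33


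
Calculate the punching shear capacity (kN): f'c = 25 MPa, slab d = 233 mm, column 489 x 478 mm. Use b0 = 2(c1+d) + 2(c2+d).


b0 = 2*(489 + 233) + 2*(478 + 233) = 2866 mm
Vc = 0.33 * sqrt(25) * 2866 * 233 / 1000
= 1101.83 kN

1101.83


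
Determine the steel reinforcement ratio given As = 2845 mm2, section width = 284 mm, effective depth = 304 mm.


rho = As / (b * d)
= 2845 / (284 * 304)
= 0.033

0.033


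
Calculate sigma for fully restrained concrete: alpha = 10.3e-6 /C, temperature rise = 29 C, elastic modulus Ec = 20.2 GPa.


sigma = alpha * dT * Ec
= 10.3e-6 * 29 * 20.2 * 1000
= 6.034 MPa

6.034


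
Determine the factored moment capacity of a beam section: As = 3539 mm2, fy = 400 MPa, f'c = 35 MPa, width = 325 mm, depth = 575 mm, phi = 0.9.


a = As * fy / (0.85 * f'c * b)
= 3539 * 400 / (0.85 * 35 * 325)
= 146.4098 mm
Mn = As * fy * (d - a/2) / 10^6
= 710.3411 kN-m
phi*Mn = 0.9 * 710.3411 = 639.31 kN-m

639.31


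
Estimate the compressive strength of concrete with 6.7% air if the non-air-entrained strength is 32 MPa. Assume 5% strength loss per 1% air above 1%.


Strength loss = (6.7 - 1) * 5 = 28.5%
f'c = 32 * (1 - 28.5/100)
= 22.88 MPa

22.88


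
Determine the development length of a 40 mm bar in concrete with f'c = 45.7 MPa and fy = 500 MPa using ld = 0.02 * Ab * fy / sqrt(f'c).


Ab = pi * 40^2 / 4 = 1256.637 mm2
ld = 0.02 * 1256.637 * 500 / sqrt(45.7)
= 1858.9 mm

1858.9


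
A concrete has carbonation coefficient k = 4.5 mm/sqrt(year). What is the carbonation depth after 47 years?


depth = k * sqrt(t)
= 4.5 * sqrt(47)
= 30.85 mm

30.85


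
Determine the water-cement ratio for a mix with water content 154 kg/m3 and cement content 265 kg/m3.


w/c = water / cement
w/c = 154 / 265 = 0.581

0.581


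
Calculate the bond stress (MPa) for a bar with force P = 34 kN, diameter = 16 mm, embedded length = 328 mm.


u = P / (pi * db * ld)
= 34 * 1000 / (pi * 16 * 328)
= 2.062 MPa

2.062


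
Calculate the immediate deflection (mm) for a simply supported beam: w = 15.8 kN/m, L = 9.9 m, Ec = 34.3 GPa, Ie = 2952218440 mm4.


Convert: L = 9.9 m = 9900 mm, Ec = 34.3 GPa = 34300 MPa
delta = 5 * 15.8 * 9900^4 / (384 * 34300 * 2952218440)
= 19.52 mm

19.52


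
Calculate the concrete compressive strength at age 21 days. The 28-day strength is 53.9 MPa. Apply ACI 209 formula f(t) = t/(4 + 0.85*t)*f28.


f(21) = 21 / (4 + 0.85 * 21) * 53.9
= 21 / 21.85 * 53.9
= 51.8 MPa

51.8


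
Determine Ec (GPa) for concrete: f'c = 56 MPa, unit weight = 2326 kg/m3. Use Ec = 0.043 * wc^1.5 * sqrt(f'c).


Ec = 0.043 * 2326^1.5 * sqrt(56) / 1000
= 36.1 GPa

36.1


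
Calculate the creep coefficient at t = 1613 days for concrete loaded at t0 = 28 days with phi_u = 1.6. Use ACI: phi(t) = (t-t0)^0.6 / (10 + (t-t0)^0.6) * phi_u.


dt = 1613 - 28 = 1585
phi = 1585^0.6 / (10 + 1585^0.6) * 1.6
= 1.428

1.428
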